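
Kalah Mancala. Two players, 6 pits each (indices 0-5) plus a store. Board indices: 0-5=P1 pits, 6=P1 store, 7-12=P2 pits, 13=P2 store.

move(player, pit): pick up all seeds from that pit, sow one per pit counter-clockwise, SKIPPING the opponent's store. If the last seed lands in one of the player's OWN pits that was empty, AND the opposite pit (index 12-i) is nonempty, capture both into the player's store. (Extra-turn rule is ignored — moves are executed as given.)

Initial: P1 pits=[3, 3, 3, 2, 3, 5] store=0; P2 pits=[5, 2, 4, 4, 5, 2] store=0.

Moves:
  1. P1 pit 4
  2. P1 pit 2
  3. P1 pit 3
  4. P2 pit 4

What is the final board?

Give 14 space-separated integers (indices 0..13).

Answer: 4 4 1 0 2 8 2 6 2 4 4 0 3 1

Derivation:
Move 1: P1 pit4 -> P1=[3,3,3,2,0,6](1) P2=[6,2,4,4,5,2](0)
Move 2: P1 pit2 -> P1=[3,3,0,3,1,7](1) P2=[6,2,4,4,5,2](0)
Move 3: P1 pit3 -> P1=[3,3,0,0,2,8](2) P2=[6,2,4,4,5,2](0)
Move 4: P2 pit4 -> P1=[4,4,1,0,2,8](2) P2=[6,2,4,4,0,3](1)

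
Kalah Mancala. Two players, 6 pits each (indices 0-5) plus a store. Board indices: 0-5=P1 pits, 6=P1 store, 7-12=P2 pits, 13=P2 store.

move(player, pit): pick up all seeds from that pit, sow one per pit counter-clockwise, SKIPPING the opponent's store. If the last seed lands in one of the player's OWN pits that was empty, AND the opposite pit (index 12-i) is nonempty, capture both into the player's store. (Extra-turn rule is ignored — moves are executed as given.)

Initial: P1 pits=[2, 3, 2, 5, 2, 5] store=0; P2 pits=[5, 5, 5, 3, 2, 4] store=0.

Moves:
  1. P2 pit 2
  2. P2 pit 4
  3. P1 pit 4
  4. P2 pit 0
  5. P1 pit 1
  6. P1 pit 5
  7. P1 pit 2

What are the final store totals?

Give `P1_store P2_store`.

Move 1: P2 pit2 -> P1=[3,3,2,5,2,5](0) P2=[5,5,0,4,3,5](1)
Move 2: P2 pit4 -> P1=[4,3,2,5,2,5](0) P2=[5,5,0,4,0,6](2)
Move 3: P1 pit4 -> P1=[4,3,2,5,0,6](1) P2=[5,5,0,4,0,6](2)
Move 4: P2 pit0 -> P1=[4,3,2,5,0,6](1) P2=[0,6,1,5,1,7](2)
Move 5: P1 pit1 -> P1=[4,0,3,6,0,6](8) P2=[0,0,1,5,1,7](2)
Move 6: P1 pit5 -> P1=[4,0,3,6,0,0](9) P2=[1,1,2,6,2,7](2)
Move 7: P1 pit2 -> P1=[4,0,0,7,1,0](11) P2=[0,1,2,6,2,7](2)

Answer: 11 2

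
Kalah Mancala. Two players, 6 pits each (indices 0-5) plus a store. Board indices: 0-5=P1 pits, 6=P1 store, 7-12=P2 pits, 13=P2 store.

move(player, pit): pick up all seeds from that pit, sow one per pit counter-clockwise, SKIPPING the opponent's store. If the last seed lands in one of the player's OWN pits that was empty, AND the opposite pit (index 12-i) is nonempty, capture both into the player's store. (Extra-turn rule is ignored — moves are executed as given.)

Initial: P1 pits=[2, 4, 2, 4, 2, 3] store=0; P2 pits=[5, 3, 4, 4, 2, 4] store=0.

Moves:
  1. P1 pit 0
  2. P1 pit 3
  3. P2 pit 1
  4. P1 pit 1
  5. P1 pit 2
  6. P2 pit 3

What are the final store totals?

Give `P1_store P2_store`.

Move 1: P1 pit0 -> P1=[0,5,3,4,2,3](0) P2=[5,3,4,4,2,4](0)
Move 2: P1 pit3 -> P1=[0,5,3,0,3,4](1) P2=[6,3,4,4,2,4](0)
Move 3: P2 pit1 -> P1=[0,5,3,0,3,4](1) P2=[6,0,5,5,3,4](0)
Move 4: P1 pit1 -> P1=[0,0,4,1,4,5](2) P2=[6,0,5,5,3,4](0)
Move 5: P1 pit2 -> P1=[0,0,0,2,5,6](3) P2=[6,0,5,5,3,4](0)
Move 6: P2 pit3 -> P1=[1,1,0,2,5,6](3) P2=[6,0,5,0,4,5](1)

Answer: 3 1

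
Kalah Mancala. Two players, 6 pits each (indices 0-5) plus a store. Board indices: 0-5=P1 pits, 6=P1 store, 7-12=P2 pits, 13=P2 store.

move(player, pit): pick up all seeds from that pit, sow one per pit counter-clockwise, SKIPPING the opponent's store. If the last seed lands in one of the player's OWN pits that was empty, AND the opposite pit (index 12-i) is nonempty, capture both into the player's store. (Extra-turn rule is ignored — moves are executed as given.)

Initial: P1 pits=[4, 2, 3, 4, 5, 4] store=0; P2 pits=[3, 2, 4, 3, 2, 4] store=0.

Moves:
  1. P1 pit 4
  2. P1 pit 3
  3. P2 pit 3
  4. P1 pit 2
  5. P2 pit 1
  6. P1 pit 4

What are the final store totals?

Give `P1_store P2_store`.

Answer: 3 1

Derivation:
Move 1: P1 pit4 -> P1=[4,2,3,4,0,5](1) P2=[4,3,5,3,2,4](0)
Move 2: P1 pit3 -> P1=[4,2,3,0,1,6](2) P2=[5,3,5,3,2,4](0)
Move 3: P2 pit3 -> P1=[4,2,3,0,1,6](2) P2=[5,3,5,0,3,5](1)
Move 4: P1 pit2 -> P1=[4,2,0,1,2,7](2) P2=[5,3,5,0,3,5](1)
Move 5: P2 pit1 -> P1=[4,2,0,1,2,7](2) P2=[5,0,6,1,4,5](1)
Move 6: P1 pit4 -> P1=[4,2,0,1,0,8](3) P2=[5,0,6,1,4,5](1)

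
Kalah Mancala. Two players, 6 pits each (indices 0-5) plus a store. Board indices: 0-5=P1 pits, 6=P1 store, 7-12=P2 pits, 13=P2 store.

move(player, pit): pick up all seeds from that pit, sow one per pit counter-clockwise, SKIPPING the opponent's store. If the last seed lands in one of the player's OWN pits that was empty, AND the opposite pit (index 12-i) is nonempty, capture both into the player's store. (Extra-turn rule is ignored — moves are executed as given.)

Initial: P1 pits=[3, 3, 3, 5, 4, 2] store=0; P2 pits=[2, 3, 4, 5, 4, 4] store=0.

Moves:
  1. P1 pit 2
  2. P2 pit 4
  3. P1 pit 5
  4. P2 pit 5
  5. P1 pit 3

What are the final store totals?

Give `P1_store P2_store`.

Move 1: P1 pit2 -> P1=[3,3,0,6,5,3](0) P2=[2,3,4,5,4,4](0)
Move 2: P2 pit4 -> P1=[4,4,0,6,5,3](0) P2=[2,3,4,5,0,5](1)
Move 3: P1 pit5 -> P1=[4,4,0,6,5,0](1) P2=[3,4,4,5,0,5](1)
Move 4: P2 pit5 -> P1=[5,5,1,7,5,0](1) P2=[3,4,4,5,0,0](2)
Move 5: P1 pit3 -> P1=[5,5,1,0,6,1](2) P2=[4,5,5,6,0,0](2)

Answer: 2 2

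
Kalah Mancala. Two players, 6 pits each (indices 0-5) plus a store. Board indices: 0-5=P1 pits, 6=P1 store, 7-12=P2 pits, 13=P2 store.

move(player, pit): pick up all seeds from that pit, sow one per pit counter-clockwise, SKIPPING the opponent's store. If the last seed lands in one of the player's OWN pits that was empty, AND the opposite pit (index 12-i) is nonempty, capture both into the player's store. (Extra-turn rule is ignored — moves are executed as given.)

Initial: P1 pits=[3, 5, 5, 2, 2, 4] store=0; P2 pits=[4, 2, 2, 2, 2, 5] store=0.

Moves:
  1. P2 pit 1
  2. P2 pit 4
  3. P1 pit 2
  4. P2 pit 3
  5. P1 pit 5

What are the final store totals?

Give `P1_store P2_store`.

Move 1: P2 pit1 -> P1=[3,5,5,2,2,4](0) P2=[4,0,3,3,2,5](0)
Move 2: P2 pit4 -> P1=[3,5,5,2,2,4](0) P2=[4,0,3,3,0,6](1)
Move 3: P1 pit2 -> P1=[3,5,0,3,3,5](1) P2=[5,0,3,3,0,6](1)
Move 4: P2 pit3 -> P1=[3,5,0,3,3,5](1) P2=[5,0,3,0,1,7](2)
Move 5: P1 pit5 -> P1=[3,5,0,3,3,0](2) P2=[6,1,4,1,1,7](2)

Answer: 2 2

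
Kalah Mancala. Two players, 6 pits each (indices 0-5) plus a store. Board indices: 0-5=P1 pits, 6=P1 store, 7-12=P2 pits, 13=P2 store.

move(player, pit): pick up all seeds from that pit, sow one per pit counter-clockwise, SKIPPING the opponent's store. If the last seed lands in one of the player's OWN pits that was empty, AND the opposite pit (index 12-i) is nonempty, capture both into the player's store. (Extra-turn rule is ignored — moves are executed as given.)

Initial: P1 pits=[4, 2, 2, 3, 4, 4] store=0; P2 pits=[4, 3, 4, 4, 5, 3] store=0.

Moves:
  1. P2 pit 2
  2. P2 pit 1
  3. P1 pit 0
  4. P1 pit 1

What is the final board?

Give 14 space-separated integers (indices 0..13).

Answer: 0 0 4 5 6 4 0 4 0 1 6 7 4 1

Derivation:
Move 1: P2 pit2 -> P1=[4,2,2,3,4,4](0) P2=[4,3,0,5,6,4](1)
Move 2: P2 pit1 -> P1=[4,2,2,3,4,4](0) P2=[4,0,1,6,7,4](1)
Move 3: P1 pit0 -> P1=[0,3,3,4,5,4](0) P2=[4,0,1,6,7,4](1)
Move 4: P1 pit1 -> P1=[0,0,4,5,6,4](0) P2=[4,0,1,6,7,4](1)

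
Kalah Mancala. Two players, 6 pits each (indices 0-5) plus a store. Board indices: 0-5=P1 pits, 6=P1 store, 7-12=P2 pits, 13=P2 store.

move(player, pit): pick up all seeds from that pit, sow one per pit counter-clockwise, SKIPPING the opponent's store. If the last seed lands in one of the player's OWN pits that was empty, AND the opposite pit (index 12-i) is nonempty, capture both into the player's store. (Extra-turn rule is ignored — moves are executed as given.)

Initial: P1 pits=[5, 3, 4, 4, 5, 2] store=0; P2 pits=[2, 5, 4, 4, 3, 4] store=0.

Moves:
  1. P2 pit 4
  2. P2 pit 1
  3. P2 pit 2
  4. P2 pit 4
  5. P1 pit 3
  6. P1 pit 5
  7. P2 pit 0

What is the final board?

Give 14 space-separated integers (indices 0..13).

Answer: 7 0 4 0 6 0 2 0 2 1 7 0 8 8

Derivation:
Move 1: P2 pit4 -> P1=[6,3,4,4,5,2](0) P2=[2,5,4,4,0,5](1)
Move 2: P2 pit1 -> P1=[6,3,4,4,5,2](0) P2=[2,0,5,5,1,6](2)
Move 3: P2 pit2 -> P1=[7,3,4,4,5,2](0) P2=[2,0,0,6,2,7](3)
Move 4: P2 pit4 -> P1=[7,3,4,4,5,2](0) P2=[2,0,0,6,0,8](4)
Move 5: P1 pit3 -> P1=[7,3,4,0,6,3](1) P2=[3,0,0,6,0,8](4)
Move 6: P1 pit5 -> P1=[7,3,4,0,6,0](2) P2=[4,1,0,6,0,8](4)
Move 7: P2 pit0 -> P1=[7,0,4,0,6,0](2) P2=[0,2,1,7,0,8](8)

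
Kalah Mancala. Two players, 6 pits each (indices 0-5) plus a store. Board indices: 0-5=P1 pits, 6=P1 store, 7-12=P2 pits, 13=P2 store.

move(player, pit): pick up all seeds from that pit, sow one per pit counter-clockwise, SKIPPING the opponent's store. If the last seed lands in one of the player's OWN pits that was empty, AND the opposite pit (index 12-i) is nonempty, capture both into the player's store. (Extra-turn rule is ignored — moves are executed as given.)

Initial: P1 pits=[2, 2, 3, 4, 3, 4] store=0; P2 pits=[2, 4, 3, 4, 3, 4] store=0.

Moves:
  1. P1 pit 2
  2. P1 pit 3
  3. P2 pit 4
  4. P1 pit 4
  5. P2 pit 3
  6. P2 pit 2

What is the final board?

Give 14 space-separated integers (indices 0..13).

Answer: 4 2 0 0 0 7 2 4 6 0 1 2 7 3

Derivation:
Move 1: P1 pit2 -> P1=[2,2,0,5,4,5](0) P2=[2,4,3,4,3,4](0)
Move 2: P1 pit3 -> P1=[2,2,0,0,5,6](1) P2=[3,5,3,4,3,4](0)
Move 3: P2 pit4 -> P1=[3,2,0,0,5,6](1) P2=[3,5,3,4,0,5](1)
Move 4: P1 pit4 -> P1=[3,2,0,0,0,7](2) P2=[4,6,4,4,0,5](1)
Move 5: P2 pit3 -> P1=[4,2,0,0,0,7](2) P2=[4,6,4,0,1,6](2)
Move 6: P2 pit2 -> P1=[4,2,0,0,0,7](2) P2=[4,6,0,1,2,7](3)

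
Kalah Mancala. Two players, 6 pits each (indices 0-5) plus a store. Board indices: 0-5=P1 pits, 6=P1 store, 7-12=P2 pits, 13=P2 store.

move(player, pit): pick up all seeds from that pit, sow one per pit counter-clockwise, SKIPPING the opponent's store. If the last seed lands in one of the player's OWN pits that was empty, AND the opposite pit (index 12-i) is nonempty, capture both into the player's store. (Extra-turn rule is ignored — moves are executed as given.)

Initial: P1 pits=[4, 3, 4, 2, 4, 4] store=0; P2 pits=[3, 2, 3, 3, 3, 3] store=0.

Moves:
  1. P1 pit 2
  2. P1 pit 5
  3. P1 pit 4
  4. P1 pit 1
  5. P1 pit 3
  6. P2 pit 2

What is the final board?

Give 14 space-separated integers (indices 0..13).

Answer: 5 0 1 0 1 2 9 6 0 0 5 4 4 1

Derivation:
Move 1: P1 pit2 -> P1=[4,3,0,3,5,5](1) P2=[3,2,3,3,3,3](0)
Move 2: P1 pit5 -> P1=[4,3,0,3,5,0](2) P2=[4,3,4,4,3,3](0)
Move 3: P1 pit4 -> P1=[4,3,0,3,0,1](3) P2=[5,4,5,4,3,3](0)
Move 4: P1 pit1 -> P1=[4,0,1,4,0,1](8) P2=[5,0,5,4,3,3](0)
Move 5: P1 pit3 -> P1=[4,0,1,0,1,2](9) P2=[6,0,5,4,3,3](0)
Move 6: P2 pit2 -> P1=[5,0,1,0,1,2](9) P2=[6,0,0,5,4,4](1)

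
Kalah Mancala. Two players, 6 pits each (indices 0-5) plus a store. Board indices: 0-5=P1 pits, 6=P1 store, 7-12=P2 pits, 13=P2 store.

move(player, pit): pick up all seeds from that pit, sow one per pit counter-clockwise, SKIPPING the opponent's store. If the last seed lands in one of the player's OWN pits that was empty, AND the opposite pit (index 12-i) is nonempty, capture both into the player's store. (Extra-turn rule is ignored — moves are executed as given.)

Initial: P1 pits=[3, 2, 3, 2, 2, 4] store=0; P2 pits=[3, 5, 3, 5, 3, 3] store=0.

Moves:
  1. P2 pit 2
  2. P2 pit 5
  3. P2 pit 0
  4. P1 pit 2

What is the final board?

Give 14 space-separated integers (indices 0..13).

Answer: 4 3 0 3 3 5 1 0 6 1 7 4 0 1

Derivation:
Move 1: P2 pit2 -> P1=[3,2,3,2,2,4](0) P2=[3,5,0,6,4,4](0)
Move 2: P2 pit5 -> P1=[4,3,4,2,2,4](0) P2=[3,5,0,6,4,0](1)
Move 3: P2 pit0 -> P1=[4,3,4,2,2,4](0) P2=[0,6,1,7,4,0](1)
Move 4: P1 pit2 -> P1=[4,3,0,3,3,5](1) P2=[0,6,1,7,4,0](1)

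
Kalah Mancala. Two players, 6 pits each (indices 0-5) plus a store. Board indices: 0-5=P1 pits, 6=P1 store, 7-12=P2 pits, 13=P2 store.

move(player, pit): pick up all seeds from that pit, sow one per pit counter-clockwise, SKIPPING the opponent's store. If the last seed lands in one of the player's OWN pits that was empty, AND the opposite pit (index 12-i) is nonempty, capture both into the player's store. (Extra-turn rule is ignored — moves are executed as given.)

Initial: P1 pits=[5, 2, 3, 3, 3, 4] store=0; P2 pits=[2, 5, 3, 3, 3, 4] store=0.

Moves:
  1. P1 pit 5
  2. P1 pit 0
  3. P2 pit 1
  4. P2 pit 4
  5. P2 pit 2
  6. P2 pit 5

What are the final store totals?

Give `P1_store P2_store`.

Move 1: P1 pit5 -> P1=[5,2,3,3,3,0](1) P2=[3,6,4,3,3,4](0)
Move 2: P1 pit0 -> P1=[0,3,4,4,4,0](5) P2=[0,6,4,3,3,4](0)
Move 3: P2 pit1 -> P1=[1,3,4,4,4,0](5) P2=[0,0,5,4,4,5](1)
Move 4: P2 pit4 -> P1=[2,4,4,4,4,0](5) P2=[0,0,5,4,0,6](2)
Move 5: P2 pit2 -> P1=[3,4,4,4,4,0](5) P2=[0,0,0,5,1,7](3)
Move 6: P2 pit5 -> P1=[4,5,5,5,5,1](5) P2=[0,0,0,5,1,0](4)

Answer: 5 4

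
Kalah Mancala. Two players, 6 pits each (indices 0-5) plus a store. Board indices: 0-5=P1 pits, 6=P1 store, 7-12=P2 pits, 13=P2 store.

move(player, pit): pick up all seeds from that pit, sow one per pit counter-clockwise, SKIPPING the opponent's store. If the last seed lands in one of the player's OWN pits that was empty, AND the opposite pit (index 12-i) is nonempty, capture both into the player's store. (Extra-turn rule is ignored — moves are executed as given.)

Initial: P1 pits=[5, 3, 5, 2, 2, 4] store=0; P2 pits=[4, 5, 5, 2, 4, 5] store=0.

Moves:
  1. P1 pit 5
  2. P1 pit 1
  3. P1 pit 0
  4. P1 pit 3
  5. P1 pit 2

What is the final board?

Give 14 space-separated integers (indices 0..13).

Answer: 0 1 0 1 6 2 9 2 7 7 2 4 5 0

Derivation:
Move 1: P1 pit5 -> P1=[5,3,5,2,2,0](1) P2=[5,6,6,2,4,5](0)
Move 2: P1 pit1 -> P1=[5,0,6,3,3,0](1) P2=[5,6,6,2,4,5](0)
Move 3: P1 pit0 -> P1=[0,1,7,4,4,0](7) P2=[0,6,6,2,4,5](0)
Move 4: P1 pit3 -> P1=[0,1,7,0,5,1](8) P2=[1,6,6,2,4,5](0)
Move 5: P1 pit2 -> P1=[0,1,0,1,6,2](9) P2=[2,7,7,2,4,5](0)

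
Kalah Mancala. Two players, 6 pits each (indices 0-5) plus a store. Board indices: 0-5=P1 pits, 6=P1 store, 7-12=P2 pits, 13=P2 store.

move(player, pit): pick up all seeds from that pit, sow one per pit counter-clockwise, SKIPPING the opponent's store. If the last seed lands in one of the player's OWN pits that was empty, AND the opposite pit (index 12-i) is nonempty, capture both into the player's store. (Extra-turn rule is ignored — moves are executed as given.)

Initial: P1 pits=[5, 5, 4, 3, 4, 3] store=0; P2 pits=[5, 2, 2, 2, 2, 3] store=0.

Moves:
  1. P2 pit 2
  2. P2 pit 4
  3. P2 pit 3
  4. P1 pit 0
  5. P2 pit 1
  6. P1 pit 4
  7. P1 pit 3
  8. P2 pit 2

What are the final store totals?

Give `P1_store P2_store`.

Answer: 3 8

Derivation:
Move 1: P2 pit2 -> P1=[5,5,4,3,4,3](0) P2=[5,2,0,3,3,3](0)
Move 2: P2 pit4 -> P1=[6,5,4,3,4,3](0) P2=[5,2,0,3,0,4](1)
Move 3: P2 pit3 -> P1=[6,5,4,3,4,3](0) P2=[5,2,0,0,1,5](2)
Move 4: P1 pit0 -> P1=[0,6,5,4,5,4](1) P2=[5,2,0,0,1,5](2)
Move 5: P2 pit1 -> P1=[0,6,0,4,5,4](1) P2=[5,0,1,0,1,5](8)
Move 6: P1 pit4 -> P1=[0,6,0,4,0,5](2) P2=[6,1,2,0,1,5](8)
Move 7: P1 pit3 -> P1=[0,6,0,0,1,6](3) P2=[7,1,2,0,1,5](8)
Move 8: P2 pit2 -> P1=[0,6,0,0,1,6](3) P2=[7,1,0,1,2,5](8)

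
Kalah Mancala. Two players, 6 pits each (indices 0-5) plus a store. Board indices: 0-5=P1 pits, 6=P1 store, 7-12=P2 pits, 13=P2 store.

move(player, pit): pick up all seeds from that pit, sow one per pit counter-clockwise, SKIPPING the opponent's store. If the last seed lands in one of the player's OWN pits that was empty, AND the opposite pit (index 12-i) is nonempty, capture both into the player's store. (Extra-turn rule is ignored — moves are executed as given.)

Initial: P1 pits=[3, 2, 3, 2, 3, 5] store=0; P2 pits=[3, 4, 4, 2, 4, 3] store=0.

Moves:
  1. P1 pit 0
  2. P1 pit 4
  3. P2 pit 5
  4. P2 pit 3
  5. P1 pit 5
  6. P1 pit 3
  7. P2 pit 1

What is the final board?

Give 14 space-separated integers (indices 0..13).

Answer: 0 4 4 0 1 1 3 5 0 6 2 7 1 4

Derivation:
Move 1: P1 pit0 -> P1=[0,3,4,3,3,5](0) P2=[3,4,4,2,4,3](0)
Move 2: P1 pit4 -> P1=[0,3,4,3,0,6](1) P2=[4,4,4,2,4,3](0)
Move 3: P2 pit5 -> P1=[1,4,4,3,0,6](1) P2=[4,4,4,2,4,0](1)
Move 4: P2 pit3 -> P1=[0,4,4,3,0,6](1) P2=[4,4,4,0,5,0](3)
Move 5: P1 pit5 -> P1=[0,4,4,3,0,0](2) P2=[5,5,5,1,6,0](3)
Move 6: P1 pit3 -> P1=[0,4,4,0,1,1](3) P2=[5,5,5,1,6,0](3)
Move 7: P2 pit1 -> P1=[0,4,4,0,1,1](3) P2=[5,0,6,2,7,1](4)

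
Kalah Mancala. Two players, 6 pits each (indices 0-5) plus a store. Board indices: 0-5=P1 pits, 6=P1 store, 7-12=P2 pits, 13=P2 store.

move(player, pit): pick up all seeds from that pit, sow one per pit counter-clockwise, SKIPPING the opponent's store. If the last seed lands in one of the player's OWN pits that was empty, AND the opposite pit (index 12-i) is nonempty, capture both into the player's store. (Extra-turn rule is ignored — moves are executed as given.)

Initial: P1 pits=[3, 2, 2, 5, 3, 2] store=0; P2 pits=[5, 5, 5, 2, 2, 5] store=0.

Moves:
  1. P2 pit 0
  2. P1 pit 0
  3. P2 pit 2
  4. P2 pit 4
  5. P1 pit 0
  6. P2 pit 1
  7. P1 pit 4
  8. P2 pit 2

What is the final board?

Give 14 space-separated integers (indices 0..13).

Answer: 1 6 4 6 0 3 1 1 0 0 6 1 9 3

Derivation:
Move 1: P2 pit0 -> P1=[3,2,2,5,3,2](0) P2=[0,6,6,3,3,6](0)
Move 2: P1 pit0 -> P1=[0,3,3,6,3,2](0) P2=[0,6,6,3,3,6](0)
Move 3: P2 pit2 -> P1=[1,4,3,6,3,2](0) P2=[0,6,0,4,4,7](1)
Move 4: P2 pit4 -> P1=[2,5,3,6,3,2](0) P2=[0,6,0,4,0,8](2)
Move 5: P1 pit0 -> P1=[0,6,4,6,3,2](0) P2=[0,6,0,4,0,8](2)
Move 6: P2 pit1 -> P1=[1,6,4,6,3,2](0) P2=[0,0,1,5,1,9](3)
Move 7: P1 pit4 -> P1=[1,6,4,6,0,3](1) P2=[1,0,1,5,1,9](3)
Move 8: P2 pit2 -> P1=[1,6,4,6,0,3](1) P2=[1,0,0,6,1,9](3)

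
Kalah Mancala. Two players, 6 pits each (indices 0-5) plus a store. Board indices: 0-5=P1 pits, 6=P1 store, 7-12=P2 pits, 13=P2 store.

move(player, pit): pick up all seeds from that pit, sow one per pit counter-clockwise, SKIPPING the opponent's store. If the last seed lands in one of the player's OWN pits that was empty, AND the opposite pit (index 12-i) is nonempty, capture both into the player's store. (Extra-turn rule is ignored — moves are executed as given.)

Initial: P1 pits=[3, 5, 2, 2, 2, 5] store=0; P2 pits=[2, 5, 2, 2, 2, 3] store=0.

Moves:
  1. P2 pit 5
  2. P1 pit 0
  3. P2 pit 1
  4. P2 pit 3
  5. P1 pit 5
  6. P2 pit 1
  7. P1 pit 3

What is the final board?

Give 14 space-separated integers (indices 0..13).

Answer: 0 7 3 0 4 1 2 3 0 5 1 4 2 3

Derivation:
Move 1: P2 pit5 -> P1=[4,6,2,2,2,5](0) P2=[2,5,2,2,2,0](1)
Move 2: P1 pit0 -> P1=[0,7,3,3,3,5](0) P2=[2,5,2,2,2,0](1)
Move 3: P2 pit1 -> P1=[0,7,3,3,3,5](0) P2=[2,0,3,3,3,1](2)
Move 4: P2 pit3 -> P1=[0,7,3,3,3,5](0) P2=[2,0,3,0,4,2](3)
Move 5: P1 pit5 -> P1=[0,7,3,3,3,0](1) P2=[3,1,4,1,4,2](3)
Move 6: P2 pit1 -> P1=[0,7,3,3,3,0](1) P2=[3,0,5,1,4,2](3)
Move 7: P1 pit3 -> P1=[0,7,3,0,4,1](2) P2=[3,0,5,1,4,2](3)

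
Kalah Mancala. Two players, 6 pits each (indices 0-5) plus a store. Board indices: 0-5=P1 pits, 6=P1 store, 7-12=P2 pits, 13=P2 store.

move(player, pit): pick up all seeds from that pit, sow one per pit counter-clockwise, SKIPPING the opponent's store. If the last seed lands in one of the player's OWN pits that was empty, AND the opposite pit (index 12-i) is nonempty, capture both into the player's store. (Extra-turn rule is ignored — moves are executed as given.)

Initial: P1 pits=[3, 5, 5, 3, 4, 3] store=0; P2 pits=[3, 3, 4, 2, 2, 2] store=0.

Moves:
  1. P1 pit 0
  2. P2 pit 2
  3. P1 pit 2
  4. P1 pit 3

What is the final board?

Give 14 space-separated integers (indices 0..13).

Move 1: P1 pit0 -> P1=[0,6,6,4,4,3](0) P2=[3,3,4,2,2,2](0)
Move 2: P2 pit2 -> P1=[0,6,6,4,4,3](0) P2=[3,3,0,3,3,3](1)
Move 3: P1 pit2 -> P1=[0,6,0,5,5,4](1) P2=[4,4,0,3,3,3](1)
Move 4: P1 pit3 -> P1=[0,6,0,0,6,5](2) P2=[5,5,0,3,3,3](1)

Answer: 0 6 0 0 6 5 2 5 5 0 3 3 3 1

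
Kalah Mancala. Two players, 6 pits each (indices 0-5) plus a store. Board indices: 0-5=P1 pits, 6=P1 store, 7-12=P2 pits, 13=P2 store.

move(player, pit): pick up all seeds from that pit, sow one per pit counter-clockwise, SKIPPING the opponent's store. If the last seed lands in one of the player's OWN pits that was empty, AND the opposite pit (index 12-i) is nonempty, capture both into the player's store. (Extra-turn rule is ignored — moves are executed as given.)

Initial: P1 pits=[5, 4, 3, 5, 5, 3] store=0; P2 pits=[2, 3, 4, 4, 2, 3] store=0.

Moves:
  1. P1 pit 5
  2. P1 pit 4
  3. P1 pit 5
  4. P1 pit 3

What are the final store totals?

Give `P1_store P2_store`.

Move 1: P1 pit5 -> P1=[5,4,3,5,5,0](1) P2=[3,4,4,4,2,3](0)
Move 2: P1 pit4 -> P1=[5,4,3,5,0,1](2) P2=[4,5,5,4,2,3](0)
Move 3: P1 pit5 -> P1=[5,4,3,5,0,0](3) P2=[4,5,5,4,2,3](0)
Move 4: P1 pit3 -> P1=[5,4,3,0,1,1](4) P2=[5,6,5,4,2,3](0)

Answer: 4 0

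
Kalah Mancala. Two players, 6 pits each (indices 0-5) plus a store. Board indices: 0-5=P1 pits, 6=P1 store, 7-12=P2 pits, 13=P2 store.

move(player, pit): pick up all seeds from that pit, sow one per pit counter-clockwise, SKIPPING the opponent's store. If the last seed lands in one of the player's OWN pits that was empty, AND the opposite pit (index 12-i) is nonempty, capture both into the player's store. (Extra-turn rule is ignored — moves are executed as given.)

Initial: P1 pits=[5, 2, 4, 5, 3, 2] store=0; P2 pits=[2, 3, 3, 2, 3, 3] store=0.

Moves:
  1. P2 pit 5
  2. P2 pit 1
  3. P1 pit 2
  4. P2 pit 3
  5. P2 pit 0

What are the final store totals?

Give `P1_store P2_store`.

Move 1: P2 pit5 -> P1=[6,3,4,5,3,2](0) P2=[2,3,3,2,3,0](1)
Move 2: P2 pit1 -> P1=[6,3,4,5,3,2](0) P2=[2,0,4,3,4,0](1)
Move 3: P1 pit2 -> P1=[6,3,0,6,4,3](1) P2=[2,0,4,3,4,0](1)
Move 4: P2 pit3 -> P1=[6,3,0,6,4,3](1) P2=[2,0,4,0,5,1](2)
Move 5: P2 pit0 -> P1=[6,3,0,6,4,3](1) P2=[0,1,5,0,5,1](2)

Answer: 1 2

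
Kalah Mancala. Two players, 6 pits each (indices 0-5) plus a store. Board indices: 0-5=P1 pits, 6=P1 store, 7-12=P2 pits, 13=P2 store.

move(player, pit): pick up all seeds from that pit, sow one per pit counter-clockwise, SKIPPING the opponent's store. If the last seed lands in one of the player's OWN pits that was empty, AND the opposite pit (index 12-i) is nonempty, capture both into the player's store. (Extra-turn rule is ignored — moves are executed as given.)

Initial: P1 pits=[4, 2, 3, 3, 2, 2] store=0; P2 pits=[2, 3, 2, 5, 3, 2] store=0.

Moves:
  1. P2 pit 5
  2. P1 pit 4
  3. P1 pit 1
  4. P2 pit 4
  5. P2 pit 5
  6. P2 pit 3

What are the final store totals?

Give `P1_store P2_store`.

Move 1: P2 pit5 -> P1=[5,2,3,3,2,2](0) P2=[2,3,2,5,3,0](1)
Move 2: P1 pit4 -> P1=[5,2,3,3,0,3](1) P2=[2,3,2,5,3,0](1)
Move 3: P1 pit1 -> P1=[5,0,4,4,0,3](1) P2=[2,3,2,5,3,0](1)
Move 4: P2 pit4 -> P1=[6,0,4,4,0,3](1) P2=[2,3,2,5,0,1](2)
Move 5: P2 pit5 -> P1=[6,0,4,4,0,3](1) P2=[2,3,2,5,0,0](3)
Move 6: P2 pit3 -> P1=[7,1,4,4,0,3](1) P2=[2,3,2,0,1,1](4)

Answer: 1 4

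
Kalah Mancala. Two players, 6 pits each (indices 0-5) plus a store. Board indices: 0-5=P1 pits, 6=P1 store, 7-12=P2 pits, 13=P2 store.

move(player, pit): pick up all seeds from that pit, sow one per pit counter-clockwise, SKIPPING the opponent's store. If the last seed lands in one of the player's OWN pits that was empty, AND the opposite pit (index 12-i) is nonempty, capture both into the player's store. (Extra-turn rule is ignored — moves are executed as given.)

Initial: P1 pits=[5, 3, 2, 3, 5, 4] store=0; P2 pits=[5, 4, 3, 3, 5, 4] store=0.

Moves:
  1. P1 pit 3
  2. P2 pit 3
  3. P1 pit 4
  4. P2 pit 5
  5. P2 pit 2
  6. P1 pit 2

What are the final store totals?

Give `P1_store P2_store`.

Move 1: P1 pit3 -> P1=[5,3,2,0,6,5](1) P2=[5,4,3,3,5,4](0)
Move 2: P2 pit3 -> P1=[5,3,2,0,6,5](1) P2=[5,4,3,0,6,5](1)
Move 3: P1 pit4 -> P1=[5,3,2,0,0,6](2) P2=[6,5,4,1,6,5](1)
Move 4: P2 pit5 -> P1=[6,4,3,1,0,6](2) P2=[6,5,4,1,6,0](2)
Move 5: P2 pit2 -> P1=[6,4,3,1,0,6](2) P2=[6,5,0,2,7,1](3)
Move 6: P1 pit2 -> P1=[6,4,0,2,1,7](2) P2=[6,5,0,2,7,1](3)

Answer: 2 3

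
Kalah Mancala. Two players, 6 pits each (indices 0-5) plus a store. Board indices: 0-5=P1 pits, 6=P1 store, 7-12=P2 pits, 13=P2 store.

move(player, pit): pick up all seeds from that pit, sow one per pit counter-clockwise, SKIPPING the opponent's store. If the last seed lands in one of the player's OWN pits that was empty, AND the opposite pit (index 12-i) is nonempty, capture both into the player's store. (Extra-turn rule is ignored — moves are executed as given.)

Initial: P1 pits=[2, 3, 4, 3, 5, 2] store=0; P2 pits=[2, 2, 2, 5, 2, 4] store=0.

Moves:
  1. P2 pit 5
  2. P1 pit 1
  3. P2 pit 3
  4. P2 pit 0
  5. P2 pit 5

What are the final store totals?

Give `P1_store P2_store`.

Answer: 0 3

Derivation:
Move 1: P2 pit5 -> P1=[3,4,5,3,5,2](0) P2=[2,2,2,5,2,0](1)
Move 2: P1 pit1 -> P1=[3,0,6,4,6,3](0) P2=[2,2,2,5,2,0](1)
Move 3: P2 pit3 -> P1=[4,1,6,4,6,3](0) P2=[2,2,2,0,3,1](2)
Move 4: P2 pit0 -> P1=[4,1,6,4,6,3](0) P2=[0,3,3,0,3,1](2)
Move 5: P2 pit5 -> P1=[4,1,6,4,6,3](0) P2=[0,3,3,0,3,0](3)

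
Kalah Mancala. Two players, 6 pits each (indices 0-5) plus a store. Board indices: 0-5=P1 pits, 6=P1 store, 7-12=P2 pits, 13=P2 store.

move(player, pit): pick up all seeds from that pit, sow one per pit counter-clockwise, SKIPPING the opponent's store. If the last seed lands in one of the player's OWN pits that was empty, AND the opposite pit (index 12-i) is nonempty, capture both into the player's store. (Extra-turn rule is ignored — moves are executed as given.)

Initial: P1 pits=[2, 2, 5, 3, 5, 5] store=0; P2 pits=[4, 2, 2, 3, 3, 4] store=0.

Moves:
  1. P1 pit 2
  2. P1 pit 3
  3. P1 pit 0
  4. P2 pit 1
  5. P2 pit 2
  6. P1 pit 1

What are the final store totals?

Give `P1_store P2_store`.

Move 1: P1 pit2 -> P1=[2,2,0,4,6,6](1) P2=[5,2,2,3,3,4](0)
Move 2: P1 pit3 -> P1=[2,2,0,0,7,7](2) P2=[6,2,2,3,3,4](0)
Move 3: P1 pit0 -> P1=[0,3,0,0,7,7](6) P2=[6,2,2,0,3,4](0)
Move 4: P2 pit1 -> P1=[0,3,0,0,7,7](6) P2=[6,0,3,1,3,4](0)
Move 5: P2 pit2 -> P1=[0,3,0,0,7,7](6) P2=[6,0,0,2,4,5](0)
Move 6: P1 pit1 -> P1=[0,0,1,1,8,7](6) P2=[6,0,0,2,4,5](0)

Answer: 6 0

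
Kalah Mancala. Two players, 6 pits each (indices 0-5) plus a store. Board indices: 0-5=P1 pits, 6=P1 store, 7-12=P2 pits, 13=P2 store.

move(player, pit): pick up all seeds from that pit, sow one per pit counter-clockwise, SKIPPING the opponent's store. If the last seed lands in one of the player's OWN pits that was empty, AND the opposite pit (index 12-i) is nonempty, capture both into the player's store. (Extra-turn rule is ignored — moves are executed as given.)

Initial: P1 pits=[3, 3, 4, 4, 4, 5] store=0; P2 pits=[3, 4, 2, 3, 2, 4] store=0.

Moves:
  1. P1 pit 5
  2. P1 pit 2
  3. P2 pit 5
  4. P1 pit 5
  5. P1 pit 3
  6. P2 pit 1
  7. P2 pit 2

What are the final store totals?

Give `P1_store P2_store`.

Answer: 4 3

Derivation:
Move 1: P1 pit5 -> P1=[3,3,4,4,4,0](1) P2=[4,5,3,4,2,4](0)
Move 2: P1 pit2 -> P1=[3,3,0,5,5,1](2) P2=[4,5,3,4,2,4](0)
Move 3: P2 pit5 -> P1=[4,4,1,5,5,1](2) P2=[4,5,3,4,2,0](1)
Move 4: P1 pit5 -> P1=[4,4,1,5,5,0](3) P2=[4,5,3,4,2,0](1)
Move 5: P1 pit3 -> P1=[4,4,1,0,6,1](4) P2=[5,6,3,4,2,0](1)
Move 6: P2 pit1 -> P1=[5,4,1,0,6,1](4) P2=[5,0,4,5,3,1](2)
Move 7: P2 pit2 -> P1=[5,4,1,0,6,1](4) P2=[5,0,0,6,4,2](3)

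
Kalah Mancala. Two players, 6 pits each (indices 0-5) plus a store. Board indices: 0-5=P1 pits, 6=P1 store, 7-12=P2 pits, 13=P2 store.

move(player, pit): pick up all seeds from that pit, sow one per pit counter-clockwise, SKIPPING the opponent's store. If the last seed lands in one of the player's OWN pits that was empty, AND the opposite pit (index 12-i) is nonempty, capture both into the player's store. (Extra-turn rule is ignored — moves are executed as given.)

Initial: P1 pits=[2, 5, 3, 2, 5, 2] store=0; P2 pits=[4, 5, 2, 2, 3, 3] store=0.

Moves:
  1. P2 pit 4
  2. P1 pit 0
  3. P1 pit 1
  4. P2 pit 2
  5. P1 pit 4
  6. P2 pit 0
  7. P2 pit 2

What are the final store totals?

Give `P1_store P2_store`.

Move 1: P2 pit4 -> P1=[3,5,3,2,5,2](0) P2=[4,5,2,2,0,4](1)
Move 2: P1 pit0 -> P1=[0,6,4,3,5,2](0) P2=[4,5,2,2,0,4](1)
Move 3: P1 pit1 -> P1=[0,0,5,4,6,3](1) P2=[5,5,2,2,0,4](1)
Move 4: P2 pit2 -> P1=[0,0,5,4,6,3](1) P2=[5,5,0,3,1,4](1)
Move 5: P1 pit4 -> P1=[0,0,5,4,0,4](2) P2=[6,6,1,4,1,4](1)
Move 6: P2 pit0 -> P1=[0,0,5,4,0,4](2) P2=[0,7,2,5,2,5](2)
Move 7: P2 pit2 -> P1=[0,0,5,4,0,4](2) P2=[0,7,0,6,3,5](2)

Answer: 2 2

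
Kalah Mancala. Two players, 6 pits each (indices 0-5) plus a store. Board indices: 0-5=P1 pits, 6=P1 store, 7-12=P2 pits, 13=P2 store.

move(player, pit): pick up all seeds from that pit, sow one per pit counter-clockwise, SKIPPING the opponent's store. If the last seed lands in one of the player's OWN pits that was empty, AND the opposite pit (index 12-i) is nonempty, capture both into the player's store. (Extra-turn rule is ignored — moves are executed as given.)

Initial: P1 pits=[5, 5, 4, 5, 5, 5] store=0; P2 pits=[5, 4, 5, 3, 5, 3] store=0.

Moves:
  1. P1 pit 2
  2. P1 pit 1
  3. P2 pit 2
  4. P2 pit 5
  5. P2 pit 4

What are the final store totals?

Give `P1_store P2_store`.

Answer: 2 3

Derivation:
Move 1: P1 pit2 -> P1=[5,5,0,6,6,6](1) P2=[5,4,5,3,5,3](0)
Move 2: P1 pit1 -> P1=[5,0,1,7,7,7](2) P2=[5,4,5,3,5,3](0)
Move 3: P2 pit2 -> P1=[6,0,1,7,7,7](2) P2=[5,4,0,4,6,4](1)
Move 4: P2 pit5 -> P1=[7,1,2,7,7,7](2) P2=[5,4,0,4,6,0](2)
Move 5: P2 pit4 -> P1=[8,2,3,8,7,7](2) P2=[5,4,0,4,0,1](3)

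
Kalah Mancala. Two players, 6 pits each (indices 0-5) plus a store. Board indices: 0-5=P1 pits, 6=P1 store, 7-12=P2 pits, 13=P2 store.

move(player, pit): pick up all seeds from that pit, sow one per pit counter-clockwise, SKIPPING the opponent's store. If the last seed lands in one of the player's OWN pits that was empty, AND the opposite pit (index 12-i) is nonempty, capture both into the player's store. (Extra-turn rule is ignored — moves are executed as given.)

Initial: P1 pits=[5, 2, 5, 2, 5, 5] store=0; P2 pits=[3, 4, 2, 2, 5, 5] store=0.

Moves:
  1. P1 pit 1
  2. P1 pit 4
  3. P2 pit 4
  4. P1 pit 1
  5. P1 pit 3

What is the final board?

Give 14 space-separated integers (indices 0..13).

Answer: 6 0 8 0 1 7 2 4 5 3 2 0 6 1

Derivation:
Move 1: P1 pit1 -> P1=[5,0,6,3,5,5](0) P2=[3,4,2,2,5,5](0)
Move 2: P1 pit4 -> P1=[5,0,6,3,0,6](1) P2=[4,5,3,2,5,5](0)
Move 3: P2 pit4 -> P1=[6,1,7,3,0,6](1) P2=[4,5,3,2,0,6](1)
Move 4: P1 pit1 -> P1=[6,0,8,3,0,6](1) P2=[4,5,3,2,0,6](1)
Move 5: P1 pit3 -> P1=[6,0,8,0,1,7](2) P2=[4,5,3,2,0,6](1)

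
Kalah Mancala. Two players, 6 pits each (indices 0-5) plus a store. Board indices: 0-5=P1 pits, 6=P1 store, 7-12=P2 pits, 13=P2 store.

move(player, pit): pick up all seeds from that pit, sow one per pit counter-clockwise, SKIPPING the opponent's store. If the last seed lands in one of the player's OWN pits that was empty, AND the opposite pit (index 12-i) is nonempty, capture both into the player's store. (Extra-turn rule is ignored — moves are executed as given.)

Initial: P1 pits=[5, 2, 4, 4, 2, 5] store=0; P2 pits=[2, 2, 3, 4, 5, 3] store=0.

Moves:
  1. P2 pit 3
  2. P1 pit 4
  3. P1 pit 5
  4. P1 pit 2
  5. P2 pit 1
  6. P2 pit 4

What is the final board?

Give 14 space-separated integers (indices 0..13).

Answer: 7 3 1 6 2 2 3 3 0 5 2 0 5 2

Derivation:
Move 1: P2 pit3 -> P1=[6,2,4,4,2,5](0) P2=[2,2,3,0,6,4](1)
Move 2: P1 pit4 -> P1=[6,2,4,4,0,6](1) P2=[2,2,3,0,6,4](1)
Move 3: P1 pit5 -> P1=[6,2,4,4,0,0](2) P2=[3,3,4,1,7,4](1)
Move 4: P1 pit2 -> P1=[6,2,0,5,1,1](3) P2=[3,3,4,1,7,4](1)
Move 5: P2 pit1 -> P1=[6,2,0,5,1,1](3) P2=[3,0,5,2,8,4](1)
Move 6: P2 pit4 -> P1=[7,3,1,6,2,2](3) P2=[3,0,5,2,0,5](2)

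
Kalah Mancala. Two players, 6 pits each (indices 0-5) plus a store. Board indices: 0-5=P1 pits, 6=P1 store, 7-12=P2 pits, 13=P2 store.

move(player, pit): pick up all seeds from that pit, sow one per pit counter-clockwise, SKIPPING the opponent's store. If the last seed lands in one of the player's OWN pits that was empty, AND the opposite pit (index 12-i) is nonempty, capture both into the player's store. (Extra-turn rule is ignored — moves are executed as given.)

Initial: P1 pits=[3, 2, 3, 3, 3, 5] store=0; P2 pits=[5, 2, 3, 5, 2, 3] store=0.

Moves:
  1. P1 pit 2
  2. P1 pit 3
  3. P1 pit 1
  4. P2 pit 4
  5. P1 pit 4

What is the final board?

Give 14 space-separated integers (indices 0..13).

Move 1: P1 pit2 -> P1=[3,2,0,4,4,6](0) P2=[5,2,3,5,2,3](0)
Move 2: P1 pit3 -> P1=[3,2,0,0,5,7](1) P2=[6,2,3,5,2,3](0)
Move 3: P1 pit1 -> P1=[3,0,1,0,5,7](5) P2=[6,2,0,5,2,3](0)
Move 4: P2 pit4 -> P1=[3,0,1,0,5,7](5) P2=[6,2,0,5,0,4](1)
Move 5: P1 pit4 -> P1=[3,0,1,0,0,8](6) P2=[7,3,1,5,0,4](1)

Answer: 3 0 1 0 0 8 6 7 3 1 5 0 4 1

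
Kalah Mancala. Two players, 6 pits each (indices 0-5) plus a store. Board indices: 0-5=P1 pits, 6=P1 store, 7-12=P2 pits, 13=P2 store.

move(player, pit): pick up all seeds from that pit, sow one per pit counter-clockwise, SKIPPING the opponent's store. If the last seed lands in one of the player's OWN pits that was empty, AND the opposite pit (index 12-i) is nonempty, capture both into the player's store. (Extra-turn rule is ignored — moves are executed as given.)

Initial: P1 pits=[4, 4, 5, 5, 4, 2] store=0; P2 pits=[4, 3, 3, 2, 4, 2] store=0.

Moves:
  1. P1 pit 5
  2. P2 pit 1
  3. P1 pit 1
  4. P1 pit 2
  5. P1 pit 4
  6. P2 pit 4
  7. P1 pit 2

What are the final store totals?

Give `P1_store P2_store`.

Move 1: P1 pit5 -> P1=[4,4,5,5,4,0](1) P2=[5,3,3,2,4,2](0)
Move 2: P2 pit1 -> P1=[4,4,5,5,4,0](1) P2=[5,0,4,3,5,2](0)
Move 3: P1 pit1 -> P1=[4,0,6,6,5,0](7) P2=[0,0,4,3,5,2](0)
Move 4: P1 pit2 -> P1=[4,0,0,7,6,1](8) P2=[1,1,4,3,5,2](0)
Move 5: P1 pit4 -> P1=[4,0,0,7,0,2](9) P2=[2,2,5,4,5,2](0)
Move 6: P2 pit4 -> P1=[5,1,1,7,0,2](9) P2=[2,2,5,4,0,3](1)
Move 7: P1 pit2 -> P1=[5,1,0,8,0,2](9) P2=[2,2,5,4,0,3](1)

Answer: 9 1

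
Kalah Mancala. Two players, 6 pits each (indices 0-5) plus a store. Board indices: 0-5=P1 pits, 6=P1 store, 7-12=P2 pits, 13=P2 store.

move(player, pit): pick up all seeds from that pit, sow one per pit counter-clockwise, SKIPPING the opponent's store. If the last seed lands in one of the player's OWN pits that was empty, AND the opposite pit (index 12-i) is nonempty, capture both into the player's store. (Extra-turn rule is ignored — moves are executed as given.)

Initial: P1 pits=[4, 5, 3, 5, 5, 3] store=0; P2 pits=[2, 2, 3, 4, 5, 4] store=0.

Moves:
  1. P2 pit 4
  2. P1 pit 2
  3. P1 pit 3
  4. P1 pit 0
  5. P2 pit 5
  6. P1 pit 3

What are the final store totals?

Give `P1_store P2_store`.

Move 1: P2 pit4 -> P1=[5,6,4,5,5,3](0) P2=[2,2,3,4,0,5](1)
Move 2: P1 pit2 -> P1=[5,6,0,6,6,4](1) P2=[2,2,3,4,0,5](1)
Move 3: P1 pit3 -> P1=[5,6,0,0,7,5](2) P2=[3,3,4,4,0,5](1)
Move 4: P1 pit0 -> P1=[0,7,1,1,8,6](2) P2=[3,3,4,4,0,5](1)
Move 5: P2 pit5 -> P1=[1,8,2,2,8,6](2) P2=[3,3,4,4,0,0](2)
Move 6: P1 pit3 -> P1=[1,8,2,0,9,7](2) P2=[3,3,4,4,0,0](2)

Answer: 2 2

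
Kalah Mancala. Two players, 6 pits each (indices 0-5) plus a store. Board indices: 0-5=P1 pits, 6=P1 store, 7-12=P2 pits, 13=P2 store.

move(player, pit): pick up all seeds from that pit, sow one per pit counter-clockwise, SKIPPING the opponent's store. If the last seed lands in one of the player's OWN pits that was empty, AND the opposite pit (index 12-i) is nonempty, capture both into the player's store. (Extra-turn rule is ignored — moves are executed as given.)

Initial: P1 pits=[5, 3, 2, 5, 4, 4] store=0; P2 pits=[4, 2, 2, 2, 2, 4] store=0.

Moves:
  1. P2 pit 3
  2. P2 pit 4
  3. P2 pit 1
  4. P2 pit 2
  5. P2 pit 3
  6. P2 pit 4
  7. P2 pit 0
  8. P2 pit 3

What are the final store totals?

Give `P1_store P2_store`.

Answer: 0 9

Derivation:
Move 1: P2 pit3 -> P1=[5,3,2,5,4,4](0) P2=[4,2,2,0,3,5](0)
Move 2: P2 pit4 -> P1=[6,3,2,5,4,4](0) P2=[4,2,2,0,0,6](1)
Move 3: P2 pit1 -> P1=[6,3,0,5,4,4](0) P2=[4,0,3,0,0,6](4)
Move 4: P2 pit2 -> P1=[6,3,0,5,4,4](0) P2=[4,0,0,1,1,7](4)
Move 5: P2 pit3 -> P1=[6,3,0,5,4,4](0) P2=[4,0,0,0,2,7](4)
Move 6: P2 pit4 -> P1=[6,3,0,5,4,4](0) P2=[4,0,0,0,0,8](5)
Move 7: P2 pit0 -> P1=[6,0,0,5,4,4](0) P2=[0,1,1,1,0,8](9)
Move 8: P2 pit3 -> P1=[6,0,0,5,4,4](0) P2=[0,1,1,0,1,8](9)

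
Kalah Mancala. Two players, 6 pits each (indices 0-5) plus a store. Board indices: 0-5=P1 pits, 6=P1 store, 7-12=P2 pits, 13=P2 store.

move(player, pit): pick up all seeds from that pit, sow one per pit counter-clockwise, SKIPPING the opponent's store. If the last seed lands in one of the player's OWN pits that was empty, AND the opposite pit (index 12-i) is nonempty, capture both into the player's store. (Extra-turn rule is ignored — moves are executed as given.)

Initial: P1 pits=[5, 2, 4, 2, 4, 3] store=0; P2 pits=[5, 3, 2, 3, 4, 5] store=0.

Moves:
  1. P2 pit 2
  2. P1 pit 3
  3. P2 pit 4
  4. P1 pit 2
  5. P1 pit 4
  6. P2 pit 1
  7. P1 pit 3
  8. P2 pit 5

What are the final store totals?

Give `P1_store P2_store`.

Move 1: P2 pit2 -> P1=[5,2,4,2,4,3](0) P2=[5,3,0,4,5,5](0)
Move 2: P1 pit3 -> P1=[5,2,4,0,5,4](0) P2=[5,3,0,4,5,5](0)
Move 3: P2 pit4 -> P1=[6,3,5,0,5,4](0) P2=[5,3,0,4,0,6](1)
Move 4: P1 pit2 -> P1=[6,3,0,1,6,5](1) P2=[6,3,0,4,0,6](1)
Move 5: P1 pit4 -> P1=[6,3,0,1,0,6](2) P2=[7,4,1,5,0,6](1)
Move 6: P2 pit1 -> P1=[6,3,0,1,0,6](2) P2=[7,0,2,6,1,7](1)
Move 7: P1 pit3 -> P1=[6,3,0,0,1,6](2) P2=[7,0,2,6,1,7](1)
Move 8: P2 pit5 -> P1=[7,4,1,1,2,7](2) P2=[7,0,2,6,1,0](2)

Answer: 2 2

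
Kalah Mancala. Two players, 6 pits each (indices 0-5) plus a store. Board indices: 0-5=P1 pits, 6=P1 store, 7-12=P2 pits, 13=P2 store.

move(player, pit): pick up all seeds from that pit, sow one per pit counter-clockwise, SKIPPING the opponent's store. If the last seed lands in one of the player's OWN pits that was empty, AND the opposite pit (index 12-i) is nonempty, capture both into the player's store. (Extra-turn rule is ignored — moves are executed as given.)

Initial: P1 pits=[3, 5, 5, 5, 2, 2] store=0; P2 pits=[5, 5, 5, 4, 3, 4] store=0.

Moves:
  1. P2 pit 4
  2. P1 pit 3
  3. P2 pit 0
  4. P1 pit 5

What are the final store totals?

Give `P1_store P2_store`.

Answer: 2 2

Derivation:
Move 1: P2 pit4 -> P1=[4,5,5,5,2,2](0) P2=[5,5,5,4,0,5](1)
Move 2: P1 pit3 -> P1=[4,5,5,0,3,3](1) P2=[6,6,5,4,0,5](1)
Move 3: P2 pit0 -> P1=[4,5,5,0,3,3](1) P2=[0,7,6,5,1,6](2)
Move 4: P1 pit5 -> P1=[4,5,5,0,3,0](2) P2=[1,8,6,5,1,6](2)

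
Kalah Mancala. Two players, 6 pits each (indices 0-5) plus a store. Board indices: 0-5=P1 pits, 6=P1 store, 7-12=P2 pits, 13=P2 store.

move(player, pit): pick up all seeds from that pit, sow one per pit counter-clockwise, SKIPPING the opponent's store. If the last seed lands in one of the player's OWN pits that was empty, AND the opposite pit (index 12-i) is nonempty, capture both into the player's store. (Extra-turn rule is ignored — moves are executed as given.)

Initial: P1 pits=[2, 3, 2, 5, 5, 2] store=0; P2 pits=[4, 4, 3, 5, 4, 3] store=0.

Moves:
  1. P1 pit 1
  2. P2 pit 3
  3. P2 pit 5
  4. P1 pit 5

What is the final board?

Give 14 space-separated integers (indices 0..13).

Answer: 4 2 4 6 6 0 1 5 4 3 0 5 0 2

Derivation:
Move 1: P1 pit1 -> P1=[2,0,3,6,6,2](0) P2=[4,4,3,5,4,3](0)
Move 2: P2 pit3 -> P1=[3,1,3,6,6,2](0) P2=[4,4,3,0,5,4](1)
Move 3: P2 pit5 -> P1=[4,2,4,6,6,2](0) P2=[4,4,3,0,5,0](2)
Move 4: P1 pit5 -> P1=[4,2,4,6,6,0](1) P2=[5,4,3,0,5,0](2)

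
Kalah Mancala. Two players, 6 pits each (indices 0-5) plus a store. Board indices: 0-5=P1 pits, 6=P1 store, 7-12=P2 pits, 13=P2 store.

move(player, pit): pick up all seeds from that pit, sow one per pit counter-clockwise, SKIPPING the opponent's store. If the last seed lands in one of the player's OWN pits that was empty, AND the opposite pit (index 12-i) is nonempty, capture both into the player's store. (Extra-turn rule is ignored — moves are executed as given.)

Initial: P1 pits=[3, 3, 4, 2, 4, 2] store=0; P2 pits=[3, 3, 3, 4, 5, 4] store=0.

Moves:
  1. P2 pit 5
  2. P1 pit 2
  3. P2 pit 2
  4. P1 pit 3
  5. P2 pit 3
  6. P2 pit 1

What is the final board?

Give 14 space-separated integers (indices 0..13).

Move 1: P2 pit5 -> P1=[4,4,5,2,4,2](0) P2=[3,3,3,4,5,0](1)
Move 2: P1 pit2 -> P1=[4,4,0,3,5,3](1) P2=[4,3,3,4,5,0](1)
Move 3: P2 pit2 -> P1=[0,4,0,3,5,3](1) P2=[4,3,0,5,6,0](6)
Move 4: P1 pit3 -> P1=[0,4,0,0,6,4](2) P2=[4,3,0,5,6,0](6)
Move 5: P2 pit3 -> P1=[1,5,0,0,6,4](2) P2=[4,3,0,0,7,1](7)
Move 6: P2 pit1 -> P1=[1,5,0,0,6,4](2) P2=[4,0,1,1,8,1](7)

Answer: 1 5 0 0 6 4 2 4 0 1 1 8 1 7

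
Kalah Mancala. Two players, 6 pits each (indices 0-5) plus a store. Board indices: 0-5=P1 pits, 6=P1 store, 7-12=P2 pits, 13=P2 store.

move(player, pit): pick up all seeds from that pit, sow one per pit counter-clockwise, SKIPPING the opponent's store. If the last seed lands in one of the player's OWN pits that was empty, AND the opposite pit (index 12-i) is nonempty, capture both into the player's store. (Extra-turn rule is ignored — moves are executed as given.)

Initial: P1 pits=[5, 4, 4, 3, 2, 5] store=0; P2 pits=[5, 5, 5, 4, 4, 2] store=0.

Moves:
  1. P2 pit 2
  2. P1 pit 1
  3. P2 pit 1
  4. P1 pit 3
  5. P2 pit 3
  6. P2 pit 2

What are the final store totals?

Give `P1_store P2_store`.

Move 1: P2 pit2 -> P1=[6,4,4,3,2,5](0) P2=[5,5,0,5,5,3](1)
Move 2: P1 pit1 -> P1=[6,0,5,4,3,6](0) P2=[5,5,0,5,5,3](1)
Move 3: P2 pit1 -> P1=[6,0,5,4,3,6](0) P2=[5,0,1,6,6,4](2)
Move 4: P1 pit3 -> P1=[6,0,5,0,4,7](1) P2=[6,0,1,6,6,4](2)
Move 5: P2 pit3 -> P1=[7,1,6,0,4,7](1) P2=[6,0,1,0,7,5](3)
Move 6: P2 pit2 -> P1=[7,1,0,0,4,7](1) P2=[6,0,0,0,7,5](10)

Answer: 1 10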